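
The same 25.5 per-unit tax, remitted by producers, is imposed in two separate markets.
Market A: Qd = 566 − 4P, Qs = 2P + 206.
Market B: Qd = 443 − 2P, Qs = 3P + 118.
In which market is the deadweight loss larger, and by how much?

Market A, by 43.35.

Market A: pre-tax P* = 60, Q* = 326; post-tax Q = 292; deadweight loss = 433.5.
Market B: pre-tax P* = 65, Q* = 313; post-tax Q = 282.4; deadweight loss = 390.15.
Difference: 433.5 vs 390.15 → market A is larger by 43.35.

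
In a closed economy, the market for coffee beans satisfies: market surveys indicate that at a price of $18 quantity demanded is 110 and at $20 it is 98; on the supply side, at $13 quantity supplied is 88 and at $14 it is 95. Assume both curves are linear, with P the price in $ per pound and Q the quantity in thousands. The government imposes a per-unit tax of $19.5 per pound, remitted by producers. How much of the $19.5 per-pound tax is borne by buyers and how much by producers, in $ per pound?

Buyers bear $10.5 per pound; producers bear $9 per pound.

Demand slope: (98 − 110)/(20 − 18) = -6, so Qd = 218 − 6P.
Supply slope: (95 − 88)/(14 − 13) = 7, so Qs = 7P − 3.
Without the tax, 218 − 6P = 7P − 3 gives 13P = 221, so P* = $17 and Q* = 116.
With the tax collected from producers, supply shifts: Qs = 7(P − 19.5) − 3.
New equilibrium: buyers pay $27.5, producers receive $8, Q = 53. (Wedge: Pb − Ps = 19.5.)
Burden on buyers: $10.5; on producers: $9. (They sum to $19.5.)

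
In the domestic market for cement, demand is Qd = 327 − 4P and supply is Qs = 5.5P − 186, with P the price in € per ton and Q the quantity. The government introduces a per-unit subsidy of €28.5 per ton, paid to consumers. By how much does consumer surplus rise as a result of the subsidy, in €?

Consumer surplus rises by €2376.

Without the subsidy, 327 − 4P = 5.5P − 186 gives 9.5P = 513, so P* = €54 and Q* = 111.
With a per-unit subsidy paid to consumers, each effectively pays P − 28.5, so demand becomes Qd = 327 − 4(P − 28.5).
New equilibrium: consumers pay €37.5, sellers receive €66, Q = 177. (Wedge: Pb − Ps = −28.5.)
ΔCS is the trapezoid between Q = 177 and Q = 111 of height €16.5: ½ · (111 + 177) · 16.5 = €2376.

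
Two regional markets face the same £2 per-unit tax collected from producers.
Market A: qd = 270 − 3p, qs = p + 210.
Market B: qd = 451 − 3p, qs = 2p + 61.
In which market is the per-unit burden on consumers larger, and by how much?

Market A: pre-tax p* = £15, q* = 225; post-tax q = 223.5; per-unit burden on consumers = £0.5.
Market B: pre-tax p* = £78, q* = 217; post-tax q = 214.6; per-unit burden on consumers = £0.8.
Difference: £0.5 vs £0.8 → market B is larger by £0.3.

Market B, by £0.3.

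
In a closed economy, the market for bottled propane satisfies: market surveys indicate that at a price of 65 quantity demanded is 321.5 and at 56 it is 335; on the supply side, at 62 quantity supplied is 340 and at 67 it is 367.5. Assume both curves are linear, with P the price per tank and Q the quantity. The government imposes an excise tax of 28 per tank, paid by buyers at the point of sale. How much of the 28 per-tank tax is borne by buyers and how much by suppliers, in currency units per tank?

Demand slope: (335 − 321.5)/(56 − 65) = -1.5, so Qd = 419 − 1.5P.
Supply slope: (367.5 − 340)/(67 − 62) = 5.5, so Qs = 5.5P − 1.
Without the tax, 419 − 1.5P = 5.5P − 1 gives 7P = 420, so P* = 60 and Q* = 329.
With the tax collected from buyers, demand (in seller-price terms) shifts: Qd = 419 − 1.5(P + 28).
Solving gives Q = 296 with buyers paying 82 and suppliers receiving 54 (the 28 wedge).
Burden on buyers: 22; on suppliers: 6. (They sum to 28.)

Buyers bear 22 per tank; suppliers bear 6 per tank.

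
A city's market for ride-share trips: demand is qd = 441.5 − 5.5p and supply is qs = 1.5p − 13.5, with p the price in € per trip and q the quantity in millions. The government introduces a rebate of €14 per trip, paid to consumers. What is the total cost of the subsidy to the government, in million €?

Government outlay = €1407 million.

Without the subsidy, 441.5 − 5.5p = 1.5p − 13.5 gives 7p = 455, so p* = €65 and q* = 84.
With a per-unit subsidy paid to consumers, each effectively pays p − 14, so demand becomes qd = 441.5 − 5.5(p − 14).
New equilibrium: consumers pay €62, producers receive €76, q = 100.5. (Wedge: pb − ps = −14.)
Outlay = t · Q = 14 · 100.5 = €1407.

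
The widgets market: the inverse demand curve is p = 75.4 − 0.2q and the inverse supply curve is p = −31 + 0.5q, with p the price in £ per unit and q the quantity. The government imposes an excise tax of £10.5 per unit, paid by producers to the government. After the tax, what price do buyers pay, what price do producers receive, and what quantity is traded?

Buyers pay £48; producers receive £37.5; quantity = 137.

Rewrite in direct form: qd = 377 − 5p and qs = 2p + 62.
Before the tax: set 377 − 5p = 2p + 62 → p* = £45, q* = 152.
With the tax collected from producers, supply shifts: qs = 2(p − 10.5) + 62.
New equilibrium: buyers pay £48, producers receive £37.5, q = 137. (Wedge: pb − ps = 10.5.)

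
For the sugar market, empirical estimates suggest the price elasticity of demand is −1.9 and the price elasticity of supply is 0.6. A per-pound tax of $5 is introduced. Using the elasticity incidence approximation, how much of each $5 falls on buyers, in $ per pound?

Buyers bear ≈ $1.2 per pound.

Incidence ratio: buyers' share ≈ εs / (εs + |εd|) = 0.6 / (0.6 + 1.9) = 0.24.
So buyers bear ≈ 0.24 × $5 = $1.2; producers bear $3.8.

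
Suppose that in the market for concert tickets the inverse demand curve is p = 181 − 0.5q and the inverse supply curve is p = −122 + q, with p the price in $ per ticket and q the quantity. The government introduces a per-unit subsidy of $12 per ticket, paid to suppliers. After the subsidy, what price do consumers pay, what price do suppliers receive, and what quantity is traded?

Consumers pay $76; suppliers receive $88; quantity = 210.

Rewrite in direct form: qd = 362 − 2p and qs = p + 122.
Without the subsidy, 362 − 2p = p + 122 gives 3p = 240, so p* = $80 and q* = 202.
With a per-unit subsidy paid to suppliers, each receives p + 12 per unit sold, so supply becomes qs = (p + 12) + 122.
New equilibrium: consumers pay $76, suppliers receive $88, q = 210. (Wedge: pb − ps = −12.)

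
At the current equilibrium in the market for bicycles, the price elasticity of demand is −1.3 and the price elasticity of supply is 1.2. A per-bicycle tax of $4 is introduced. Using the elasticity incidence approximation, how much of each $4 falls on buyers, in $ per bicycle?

Incidence ratio: buyers' share ≈ εs / (εs + |εd|) = 1.2 / (1.2 + 1.3) = 0.48.
So buyers bear ≈ 0.48 × $4 = $1.92; suppliers bear $2.08.

Buyers bear ≈ $1.92 per bicycle.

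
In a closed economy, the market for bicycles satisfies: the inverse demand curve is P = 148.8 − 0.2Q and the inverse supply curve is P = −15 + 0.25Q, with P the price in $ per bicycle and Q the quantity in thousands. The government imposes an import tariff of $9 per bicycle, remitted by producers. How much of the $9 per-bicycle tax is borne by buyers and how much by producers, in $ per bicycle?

Rewrite in direct form: Qd = 744 − 5P and Qs = 4P + 60.
Without the tax, 744 − 5P = 4P + 60 gives 9P = 684, so P* = $76 and Q* = 364.
With the tax collected from producers, supply shifts: Qs = 4(P − 9) + 60.
New equilibrium: buyers pay $80, producers receive $71, Q = 344. (Wedge: Pb − Ps = 9.)
Burden on buyers: $4; on producers: $5. (They sum to $9.)
The less price-elastic side of the market bears the larger share of a per-unit tax.

Buyers bear $4 per bicycle; producers bear $5 per bicycle.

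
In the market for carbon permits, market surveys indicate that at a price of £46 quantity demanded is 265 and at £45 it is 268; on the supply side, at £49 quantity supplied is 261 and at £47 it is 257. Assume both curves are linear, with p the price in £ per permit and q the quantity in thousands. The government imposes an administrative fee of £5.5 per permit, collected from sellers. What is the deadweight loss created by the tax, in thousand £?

Deadweight loss = £18.15 thousand.

Demand slope: (268 − 265)/(45 − 46) = -3, so qd = 403 − 3p.
Supply slope: (257 − 261)/(47 − 49) = 2, so qs = 2p + 163.
Without the tax, 403 − 3p = 2p + 163 gives 5p = 240, so p* = £48 and q* = 259.
With the tax collected from sellers, supply shifts: qs = 2(p − 5.5) + 163.
New equilibrium: buyers pay £50.2, sellers receive £44.7, q = 252.4. (Wedge: pb − ps = 5.5.)
Quantity falls by |ΔQ| = |259 − 252.4| = 6.6.
DWL = ½ · t · |ΔQ| = ½ · 5.5 · 6.6 = £18.15.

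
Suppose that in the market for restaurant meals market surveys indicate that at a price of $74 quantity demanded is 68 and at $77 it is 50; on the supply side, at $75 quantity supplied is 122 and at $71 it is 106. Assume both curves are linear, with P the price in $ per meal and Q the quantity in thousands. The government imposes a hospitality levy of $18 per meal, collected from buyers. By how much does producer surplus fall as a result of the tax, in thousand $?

Producer surplus falls by $825.12 thousand.

Demand slope: (50 − 68)/(77 − 74) = -6, so Qd = 512 − 6P.
Supply slope: (106 − 122)/(71 − 75) = 4, so Qs = 4P − 178.
Before the tax: set 512 − 6P = 4P − 178 → P* = $69, Q* = 98.
With the tax collected from buyers, demand (in seller-price terms) shifts: Qd = 512 − 6(P + 18).
New equilibrium: buyers pay $76.2, sellers receive $58.2, Q = 54.8. (Wedge: Pb − Ps = 18.)
ΔPS is the trapezoid between Q = 54.8 and Q = 98 of height $10.8: ½ · (98 + 54.8) · 10.8 = $825.12.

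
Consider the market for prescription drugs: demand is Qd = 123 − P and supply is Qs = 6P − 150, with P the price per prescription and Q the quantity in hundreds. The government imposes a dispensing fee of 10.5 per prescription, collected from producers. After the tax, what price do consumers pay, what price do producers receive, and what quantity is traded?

Consumers pay 48; producers receive 37.5; quantity = 75.

Before the tax: set 123 − P = 6P − 150 → P* = 39, Q* = 84.
With the tax collected from producers, supply shifts: Qs = 6(P − 10.5) − 150.
Solving gives Q = 75 with consumers paying 48 and producers receiving 37.5 (the 10.5 wedge).
The less price-elastic side of the market bears the larger share of a per-unit tax.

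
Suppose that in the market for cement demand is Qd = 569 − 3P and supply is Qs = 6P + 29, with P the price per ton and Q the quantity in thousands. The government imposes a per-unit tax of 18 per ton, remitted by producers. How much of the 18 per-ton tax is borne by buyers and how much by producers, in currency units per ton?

Without the tax, 569 − 3P = 6P + 29 gives 9P = 540, so P* = 60 and Q* = 389.
With the tax collected from producers, supply shifts: Qs = 6(P − 18) + 29.
New equilibrium: buyers pay 72, producers receive 54, Q = 353. (Wedge: Pb − Ps = 18.)
Burden on buyers: 12; on producers: 6. (They sum to 18.)
The less price-elastic side of the market bears the larger share of a per-unit tax.

Buyers bear 12 per ton; producers bear 6 per ton.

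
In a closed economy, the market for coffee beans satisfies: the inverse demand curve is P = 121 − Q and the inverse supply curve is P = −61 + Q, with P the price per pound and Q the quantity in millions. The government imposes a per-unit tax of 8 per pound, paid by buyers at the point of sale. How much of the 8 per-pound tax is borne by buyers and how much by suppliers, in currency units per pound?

Inverting to Q(P) form: Qd = 121 − P; Qs = P + 61.
Without the tax, 121 − P = P + 61 gives 2P = 60, so P* = 30 and Q* = 91.
With the tax collected from buyers, demand (in seller-price terms) shifts: Qd = 121 − (P + 8).
Solving gives Q = 87 with buyers paying 34 and suppliers receiving 26 (the 8 wedge).
Burden on buyers: 4; on suppliers: 4. (They sum to 8.)

Buyers bear 4 per pound; suppliers bear 4 per pound.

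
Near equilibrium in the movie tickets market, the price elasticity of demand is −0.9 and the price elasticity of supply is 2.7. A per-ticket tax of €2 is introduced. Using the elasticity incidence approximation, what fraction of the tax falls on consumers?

Consumers' share ≈ 0.75.

Incidence ratio: consumers' share ≈ εs / (εs + |εd|) = 2.7 / (2.7 + 0.9) = 0.75.
Supply is the more elastic side, so consumers bear the larger share.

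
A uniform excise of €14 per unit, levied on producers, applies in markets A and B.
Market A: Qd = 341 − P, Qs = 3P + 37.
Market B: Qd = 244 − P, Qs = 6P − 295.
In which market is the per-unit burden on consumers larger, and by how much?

Market A: pre-tax P* = €76, Q* = 265; post-tax Q = 254.5; per-unit burden on consumers = €10.5.
Market B: pre-tax P* = €77, Q* = 167; post-tax Q = 155; per-unit burden on consumers = €12.
Difference: €10.5 vs €12 → market B is larger by €1.5.

Market B, by €1.5.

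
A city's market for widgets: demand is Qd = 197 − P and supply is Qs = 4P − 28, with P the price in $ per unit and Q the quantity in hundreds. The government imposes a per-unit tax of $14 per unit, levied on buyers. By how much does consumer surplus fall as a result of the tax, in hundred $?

Without the tax, 197 − P = 4P − 28 gives 5P = 225, so P* = $45 and Q* = 152.
With the tax collected from buyers, demand (in seller-price terms) shifts: Qd = 197 − (P + 14).
Solving gives Q = 140.8 with buyers paying $56.2 and suppliers receiving $42.2 (the $14 wedge).
ΔCS is the trapezoid between Q = 140.8 and Q = 152 of height $11.2: ½ · (152 + 140.8) · 11.2 = $1639.68.

Consumer surplus falls by $1639.68 hundred.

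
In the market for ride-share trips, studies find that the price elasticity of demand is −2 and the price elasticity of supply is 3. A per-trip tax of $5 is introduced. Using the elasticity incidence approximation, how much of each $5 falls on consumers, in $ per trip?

Consumers bear ≈ $3 per trip.

Incidence ratio: consumers' share ≈ εs / (εs + |εd|) = 3 / (3 + 2) = 0.6.
So consumers bear ≈ 0.6 × $5 = $3; suppliers bear $2.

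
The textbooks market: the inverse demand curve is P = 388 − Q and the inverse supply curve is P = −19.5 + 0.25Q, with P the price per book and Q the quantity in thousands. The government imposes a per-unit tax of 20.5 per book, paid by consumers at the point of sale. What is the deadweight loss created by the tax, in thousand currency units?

Deadweight loss = 168.1 thousand.

Inverting to Q(P) form: Qd = 388 − P; Qs = 4P + 78.
Before the tax: set 388 − P = 4P + 78 → P* = 62, Q* = 326.
With the tax collected from consumers, demand (in seller-price terms) shifts: Qd = 388 − (P + 20.5).
Solving gives Q = 309.6 with consumers paying 78.4 and suppliers receiving 57.9 (the 20.5 wedge).
Quantity falls by |ΔQ| = |326 − 309.6| = 16.4.
DWL = ½ · t · |ΔQ| = ½ · 20.5 · 16.4 = 168.1.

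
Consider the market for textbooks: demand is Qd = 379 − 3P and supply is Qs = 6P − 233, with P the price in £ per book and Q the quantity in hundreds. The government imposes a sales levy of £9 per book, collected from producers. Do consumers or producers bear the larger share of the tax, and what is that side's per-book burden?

Consumers bear the larger share: £6 per book.

Without the tax, 379 − 3P = 6P − 233 gives 9P = 612, so P* = £68 and Q* = 175.
With the tax collected from producers, supply shifts: Qs = 6(P − 9) − 233.
New equilibrium: consumers pay £74, producers receive £65, Q = 157. (Wedge: Pb − Ps = 9.)
Per-book burden: consumers £6, producers £3.
Consumers take the larger share because demand is less price-elastic here (demand slope 3 vs supply slope 6).
The less price-elastic side of the market bears the larger share of a per-unit tax.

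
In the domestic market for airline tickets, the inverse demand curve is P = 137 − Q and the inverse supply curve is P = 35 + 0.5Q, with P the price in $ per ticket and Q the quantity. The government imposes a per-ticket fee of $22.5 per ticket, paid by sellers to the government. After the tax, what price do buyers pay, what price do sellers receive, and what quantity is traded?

Buyers pay $84; sellers receive $61.5; quantity = 53.

Inverting to Q(P) form: Qd = 137 − P; Qs = 2P − 70.
Without the tax, 137 − P = 2P − 70 gives 3P = 207, so P* = $69 and Q* = 68.
With the tax collected from sellers, supply shifts: Qs = 2(P − 22.5) − 70.
Solving gives Q = 53 with buyers paying $84 and sellers receiving $61.5 (the $22.5 wedge).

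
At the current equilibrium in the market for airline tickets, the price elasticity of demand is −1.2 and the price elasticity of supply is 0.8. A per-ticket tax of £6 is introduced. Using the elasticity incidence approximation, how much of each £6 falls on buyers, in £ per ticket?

Incidence ratio: buyers' share ≈ εs / (εs + |εd|) = 0.8 / (0.8 + 1.2) = 0.4.
So buyers bear ≈ 0.4 × £6 = £2.4; producers bear £3.6.

Buyers bear ≈ £2.4 per ticket.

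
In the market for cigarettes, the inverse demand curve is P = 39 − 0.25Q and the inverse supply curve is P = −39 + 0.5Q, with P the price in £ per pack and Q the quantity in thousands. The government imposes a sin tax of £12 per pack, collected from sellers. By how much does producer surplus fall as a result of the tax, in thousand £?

Producer surplus falls by £768 thousand.

Inverting to Q(P) form: Qd = 156 − 4P; Qs = 2P + 78.
Without the tax, 156 − 4P = 2P + 78 gives 6P = 78, so P* = £13 and Q* = 104.
With the tax collected from sellers, supply shifts: Qs = 2(P − 12) + 78.
New equilibrium: consumers pay £17, sellers receive £5, Q = 88. (Wedge: Pb − Ps = 12.)
ΔPS is the trapezoid between Q = 88 and Q = 104 of height £8: ½ · (104 + 88) · 8 = £768.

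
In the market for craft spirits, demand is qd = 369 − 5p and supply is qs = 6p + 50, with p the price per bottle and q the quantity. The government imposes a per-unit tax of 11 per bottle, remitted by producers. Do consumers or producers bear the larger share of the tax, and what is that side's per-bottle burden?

Before the tax: set 369 − 5p = 6p + 50 → p* = 29, q* = 224.
With the tax collected from producers, supply shifts: qs = 6(p − 11) + 50.
Solving gives q = 194 with consumers paying 35 and producers receiving 24 (the 11 wedge).
Per-bottle burden: consumers 6, producers 5.
Consumers take the larger share because demand is less price-elastic here (demand slope 5 vs supply slope 6).
The less price-elastic side of the market bears the larger share of a per-unit tax.

Consumers bear the larger share: 6 per bottle.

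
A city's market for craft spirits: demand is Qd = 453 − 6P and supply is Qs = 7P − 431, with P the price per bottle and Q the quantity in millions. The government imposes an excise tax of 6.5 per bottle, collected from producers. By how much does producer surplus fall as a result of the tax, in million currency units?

Producer surplus falls by 103.5 million.

Before the tax: set 453 − 6P = 7P − 431 → P* = 68, Q* = 45.
With the tax collected from producers, supply shifts: Qs = 7(P − 6.5) − 431.
New equilibrium: buyers pay 71.5, producers receive 65, Q = 24. (Wedge: Pb − Ps = 6.5.)
ΔPS is the trapezoid between Q = 24 and Q = 45 of height 3: ½ · (45 + 24) · 3 = 103.5.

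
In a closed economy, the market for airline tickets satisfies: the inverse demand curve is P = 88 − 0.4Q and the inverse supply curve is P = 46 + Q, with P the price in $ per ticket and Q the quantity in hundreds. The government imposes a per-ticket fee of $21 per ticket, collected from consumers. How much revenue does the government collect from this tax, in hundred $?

Tax revenue = $315 hundred.

Rewrite in direct form: Qd = 220 − 2.5P and Qs = P − 46.
Without the tax, 220 − 2.5P = P − 46 gives 3.5P = 266, so P* = $76 and Q* = 30.
With the tax collected from consumers, demand (in seller-price terms) shifts: Qd = 220 − 2.5(P + 21).
Solving gives Q = 15 with consumers paying $82 and sellers receiving $61 (the $21 wedge).
Revenue = t · Q = 21 · 15 = $315.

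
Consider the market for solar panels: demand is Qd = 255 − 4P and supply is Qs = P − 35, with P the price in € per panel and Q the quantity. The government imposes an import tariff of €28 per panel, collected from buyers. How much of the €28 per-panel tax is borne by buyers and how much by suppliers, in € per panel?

Before the tax: set 255 − 4P = P − 35 → P* = €58, Q* = 23.
With the tax collected from buyers, demand (in seller-price terms) shifts: Qd = 255 − 4(P + 28).
Solving gives Q = 0.6 with buyers paying €63.6 and suppliers receiving €35.6 (the €28 wedge).
Burden on buyers: €5.6; on suppliers: €22.4. (They sum to €28.)
The less price-elastic side of the market bears the larger share of a per-unit tax.

Buyers bear €5.6 per panel; suppliers bear €22.4 per panel.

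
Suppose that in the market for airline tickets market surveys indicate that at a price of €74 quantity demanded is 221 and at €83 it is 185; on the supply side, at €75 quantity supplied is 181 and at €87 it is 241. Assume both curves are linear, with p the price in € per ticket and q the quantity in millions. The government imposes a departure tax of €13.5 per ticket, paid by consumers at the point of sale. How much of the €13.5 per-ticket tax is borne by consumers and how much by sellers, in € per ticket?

Consumers bear €7.5 per ticket; sellers bear €6 per ticket.

Demand slope: (185 − 221)/(83 − 74) = -4, so qd = 517 − 4p.
Supply slope: (241 − 181)/(87 − 75) = 5, so qs = 5p − 194.
Before the tax: set 517 − 4p = 5p − 194 → p* = €79, q* = 201.
With the tax collected from consumers, demand (in seller-price terms) shifts: qd = 517 − 4(p + 13.5).
New equilibrium: consumers pay €86.5, sellers receive €73, q = 171. (Wedge: pb − ps = 13.5.)
Burden on consumers: €7.5; on sellers: €6. (They sum to €13.5.)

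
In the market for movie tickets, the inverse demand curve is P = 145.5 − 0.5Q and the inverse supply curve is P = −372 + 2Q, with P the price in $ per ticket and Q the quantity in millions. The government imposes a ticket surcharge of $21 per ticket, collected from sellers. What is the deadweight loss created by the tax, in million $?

Deadweight loss = $88.2 million.

Rewrite in direct form: Qd = 291 − 2P and Qs = 0.5P + 186.
Before the tax: set 291 − 2P = 0.5P + 186 → P* = $42, Q* = 207.
With the tax collected from sellers, supply shifts: Qs = 0.5(P − 21) + 186.
Solving gives Q = 198.6 with consumers paying $46.2 and sellers receiving $25.2 (the $21 wedge).
Quantity falls by |ΔQ| = |207 − 198.6| = 8.4.
DWL = ½ · t · |ΔQ| = ½ · 21 · 8.4 = $88.2.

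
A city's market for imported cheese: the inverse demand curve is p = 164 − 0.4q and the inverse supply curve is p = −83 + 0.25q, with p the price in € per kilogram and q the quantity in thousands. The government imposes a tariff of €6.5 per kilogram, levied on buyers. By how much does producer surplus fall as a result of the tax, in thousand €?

Rewrite in direct form: qd = 410 − 2.5p and qs = 4p + 332.
Without the tax, 410 − 2.5p = 4p + 332 gives 6.5p = 78, so p* = €12 and q* = 380.
With the tax collected from buyers, demand (in seller-price terms) shifts: qd = 410 − 2.5(p + 6.5).
Solving gives q = 370 with buyers paying €16 and producers receiving €9.5 (the €6.5 wedge).
ΔPS is the trapezoid between Q = 370 and Q = 380 of height €2.5: ½ · (380 + 370) · 2.5 = €937.5.

Producer surplus falls by €937.5 thousand.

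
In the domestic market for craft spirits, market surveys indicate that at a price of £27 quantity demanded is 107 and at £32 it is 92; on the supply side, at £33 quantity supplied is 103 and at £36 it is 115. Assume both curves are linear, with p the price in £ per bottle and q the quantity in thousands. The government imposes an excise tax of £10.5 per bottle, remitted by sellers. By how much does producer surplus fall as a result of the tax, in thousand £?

Producer surplus falls by £387 thousand.

Demand slope: (92 − 107)/(32 − 27) = -3, so qd = 188 − 3p.
Supply slope: (115 − 103)/(36 − 33) = 4, so qs = 4p − 29.
Before the tax: set 188 − 3p = 4p − 29 → p* = £31, q* = 95.
With the tax collected from sellers, supply shifts: qs = 4(p − 10.5) − 29.
Solving gives q = 77 with consumers paying £37 and sellers receiving £26.5 (the £10.5 wedge).
ΔPS is the trapezoid between Q = 77 and Q = 95 of height £4.5: ½ · (95 + 77) · 4.5 = £387.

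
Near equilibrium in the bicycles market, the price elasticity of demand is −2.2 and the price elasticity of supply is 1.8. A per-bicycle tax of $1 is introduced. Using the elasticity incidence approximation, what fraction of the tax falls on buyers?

Incidence ratio: buyers' share ≈ εs / (εs + |εd|) = 1.8 / (1.8 + 2.2) = 0.45.
Supply is the less elastic side, so buyers bear the smaller share.

Buyers' share ≈ 0.45.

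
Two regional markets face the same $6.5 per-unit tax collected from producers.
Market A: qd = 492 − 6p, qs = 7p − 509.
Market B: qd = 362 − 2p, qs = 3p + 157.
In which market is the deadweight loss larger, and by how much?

Market A: pre-tax p* = $77, q* = 30; post-tax q = 9; deadweight loss = $68.25.
Market B: pre-tax p* = $41, q* = 280; post-tax q = 272.2; deadweight loss = $25.35.
Difference: $68.25 vs $25.35 → market A is larger by $42.9.

Market A, by $42.9.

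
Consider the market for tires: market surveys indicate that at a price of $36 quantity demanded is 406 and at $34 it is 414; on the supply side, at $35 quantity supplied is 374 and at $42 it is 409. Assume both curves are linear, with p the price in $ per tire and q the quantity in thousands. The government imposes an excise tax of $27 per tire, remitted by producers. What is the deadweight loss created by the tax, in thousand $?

Demand slope: (414 − 406)/(34 − 36) = -4, so qd = 550 − 4p.
Supply slope: (409 − 374)/(42 − 35) = 5, so qs = 5p + 199.
Before the tax: set 550 − 4p = 5p + 199 → p* = $39, q* = 394.
With the tax collected from producers, supply shifts: qs = 5(p − 27) + 199.
New equilibrium: consumers pay $54, producers receive $27, q = 334. (Wedge: pb − ps = 27.)
Quantity falls by |ΔQ| = |394 − 334| = 60.
DWL = ½ · t · |ΔQ| = ½ · 27 · 60 = $810.

Deadweight loss = $810 thousand.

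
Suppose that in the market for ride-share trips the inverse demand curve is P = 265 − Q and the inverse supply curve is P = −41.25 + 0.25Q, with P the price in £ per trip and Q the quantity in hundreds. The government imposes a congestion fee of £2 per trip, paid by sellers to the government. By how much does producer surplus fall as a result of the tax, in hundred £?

Producer surplus falls by £97.68 hundred.

Inverting to Q(P) form: Qd = 265 − P; Qs = 4P + 165.
Without the tax, 265 − P = 4P + 165 gives 5P = 100, so P* = £20 and Q* = 245.
With the tax collected from sellers, supply shifts: Qs = 4(P − 2) + 165.
New equilibrium: buyers pay £21.6, sellers receive £19.6, Q = 243.4. (Wedge: Pb − Ps = 2.)
ΔPS is the trapezoid between Q = 243.4 and Q = 245 of height £0.4: ½ · (245 + 243.4) · 0.4 = £97.68.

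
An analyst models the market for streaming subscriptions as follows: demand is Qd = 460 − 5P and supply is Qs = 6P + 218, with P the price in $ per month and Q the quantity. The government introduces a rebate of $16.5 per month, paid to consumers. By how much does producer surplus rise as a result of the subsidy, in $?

Without the subsidy, 460 − 5P = 6P + 218 gives 11P = 242, so P* = $22 and Q* = 350.
With a per-unit subsidy paid to consumers, each effectively pays P − 16.5, so demand becomes Qd = 460 − 5(P − 16.5).
New equilibrium: consumers pay $13, producers receive $29.5, Q = 395. (Wedge: Pb − Ps = −16.5.)
ΔPS is the trapezoid between Q = 395 and Q = 350 of height $7.5: ½ · (350 + 395) · 7.5 = $2793.75.

Producer surplus rises by $2793.75.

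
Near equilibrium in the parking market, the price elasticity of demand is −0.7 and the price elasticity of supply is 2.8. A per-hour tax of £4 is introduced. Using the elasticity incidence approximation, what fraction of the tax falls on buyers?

Incidence ratio: buyers' share ≈ εs / (εs + |εd|) = 2.8 / (2.8 + 0.7) = 0.8.
Supply is the more elastic side, so buyers bear the larger share.

Buyers' share ≈ 0.8.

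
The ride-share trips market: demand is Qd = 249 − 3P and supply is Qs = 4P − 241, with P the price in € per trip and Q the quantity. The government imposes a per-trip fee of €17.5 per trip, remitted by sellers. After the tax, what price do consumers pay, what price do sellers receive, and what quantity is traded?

Without the tax, 249 − 3P = 4P − 241 gives 7P = 490, so P* = €70 and Q* = 39.
With the tax collected from sellers, supply shifts: Qs = 4(P − 17.5) − 241.
New equilibrium: consumers pay €80, sellers receive €62.5, Q = 9. (Wedge: Pb − Ps = 17.5.)
The less price-elastic side of the market bears the larger share of a per-unit tax.

Consumers pay €80; sellers receive €62.5; quantity = 9.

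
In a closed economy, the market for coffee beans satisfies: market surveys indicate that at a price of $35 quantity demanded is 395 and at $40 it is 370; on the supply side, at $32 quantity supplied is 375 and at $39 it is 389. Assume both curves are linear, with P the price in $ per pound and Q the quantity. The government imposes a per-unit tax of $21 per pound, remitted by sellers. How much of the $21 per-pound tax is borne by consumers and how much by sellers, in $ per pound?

Consumers bear $6 per pound; sellers bear $15 per pound.

Demand slope: (370 − 395)/(40 − 35) = -5, so Qd = 570 − 5P.
Supply slope: (389 − 375)/(39 − 32) = 2, so Qs = 2P + 311.
Without the tax, 570 − 5P = 2P + 311 gives 7P = 259, so P* = $37 and Q* = 385.
With the tax collected from sellers, supply shifts: Qs = 2(P − 21) + 311.
Solving gives Q = 355 with consumers paying $43 and sellers receiving $22 (the $21 wedge).
Burden on consumers: $6; on sellers: $15. (They sum to $21.)
The less price-elastic side of the market bears the larger share of a per-unit tax.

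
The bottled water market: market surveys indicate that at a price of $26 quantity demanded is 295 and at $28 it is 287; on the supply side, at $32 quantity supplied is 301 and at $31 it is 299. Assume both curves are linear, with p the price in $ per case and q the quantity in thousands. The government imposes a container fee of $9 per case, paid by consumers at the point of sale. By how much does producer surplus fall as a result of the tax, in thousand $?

Demand slope: (287 − 295)/(28 − 26) = -4, so qd = 399 − 4p.
Supply slope: (299 − 301)/(31 − 32) = 2, so qs = 2p + 237.
Before the tax: set 399 − 4p = 2p + 237 → p* = $27, q* = 291.
With the tax collected from consumers, demand (in seller-price terms) shifts: qd = 399 − 4(p + 9).
Solving gives q = 279 with consumers paying $30 and producers receiving $21 (the $9 wedge).
ΔPS is the trapezoid between Q = 279 and Q = 291 of height $6: ½ · (291 + 279) · 6 = $1710.

Producer surplus falls by $1710 thousand.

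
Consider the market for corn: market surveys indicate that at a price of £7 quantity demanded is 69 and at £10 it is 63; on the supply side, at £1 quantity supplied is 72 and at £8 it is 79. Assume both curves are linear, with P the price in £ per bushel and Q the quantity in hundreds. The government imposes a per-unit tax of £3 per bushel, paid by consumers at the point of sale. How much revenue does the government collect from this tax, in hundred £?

Demand slope: (63 − 69)/(10 − 7) = -2, so Qd = 83 − 2P.
Supply slope: (79 − 72)/(8 − 1) = 1, so Qs = P + 71.
Without the tax, 83 − 2P = P + 71 gives 3P = 12, so P* = £4 and Q* = 75.
With the tax collected from consumers, demand (in seller-price terms) shifts: Qd = 83 − 2(P + 3).
Solving gives Q = 73 with consumers paying £5 and sellers receiving £2 (the £3 wedge).
Revenue = t · Q = 3 · 73 = £219.

Tax revenue = £219 hundred.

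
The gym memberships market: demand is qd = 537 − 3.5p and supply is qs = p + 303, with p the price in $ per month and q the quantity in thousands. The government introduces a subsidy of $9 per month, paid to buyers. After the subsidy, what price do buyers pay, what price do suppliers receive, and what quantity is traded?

Before the subsidy: set 537 − 3.5p = p + 303 → p* = $52, q* = 355.
With a per-unit subsidy paid to buyers, each effectively pays p − 9, so demand becomes qd = 537 − 3.5(p − 9).
Solving gives q = 362 with buyers paying $50 and suppliers receiving $59 (the $9 wedge).

Buyers pay $50; suppliers receive $59; quantity = 362.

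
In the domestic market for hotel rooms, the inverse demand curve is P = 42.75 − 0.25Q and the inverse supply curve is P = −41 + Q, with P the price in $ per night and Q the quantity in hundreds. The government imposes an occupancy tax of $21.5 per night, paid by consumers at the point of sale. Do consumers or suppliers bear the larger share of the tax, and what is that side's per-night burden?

Rewrite in direct form: Qd = 171 − 4P and Qs = P + 41.
Before the tax: set 171 − 4P = P + 41 → P* = $26, Q* = 67.
With the tax collected from consumers, demand (in seller-price terms) shifts: Qd = 171 − 4(P + 21.5).
New equilibrium: consumers pay $30.3, suppliers receive $8.8, Q = 49.8. (Wedge: Pb − Ps = 21.5.)
Per-night burden: consumers $4.3, suppliers $17.2.
Suppliers take the larger share because supply is less price-elastic here (demand slope 4 vs supply slope 1).
The less price-elastic side of the market bears the larger share of a per-unit tax.

Suppliers bear the larger share: $17.2 per night.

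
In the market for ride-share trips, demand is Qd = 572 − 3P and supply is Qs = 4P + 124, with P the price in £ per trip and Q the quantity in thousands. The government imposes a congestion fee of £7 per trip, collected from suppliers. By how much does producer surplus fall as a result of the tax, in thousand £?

Before the tax: set 572 − 3P = 4P + 124 → P* = £64, Q* = 380.
With the tax collected from suppliers, supply shifts: Qs = 4(P − 7) + 124.
Solving gives Q = 368 with consumers paying £68 and suppliers receiving £61 (the £7 wedge).
ΔPS is the trapezoid between Q = 368 and Q = 380 of height £3: ½ · (380 + 368) · 3 = £1122.

Producer surplus falls by £1122 thousand.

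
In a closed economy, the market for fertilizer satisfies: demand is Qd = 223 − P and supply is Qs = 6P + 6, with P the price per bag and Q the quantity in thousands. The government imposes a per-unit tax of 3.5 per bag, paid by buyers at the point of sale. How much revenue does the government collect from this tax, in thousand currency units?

Without the tax, 223 − P = 6P + 6 gives 7P = 217, so P* = 31 and Q* = 192.
With the tax collected from buyers, demand (in seller-price terms) shifts: Qd = 223 − (P + 3.5).
Solving gives Q = 189 with buyers paying 34 and suppliers receiving 30.5 (the 3.5 wedge).
Revenue = t · Q = 3.5 · 189 = 661.5.

Tax revenue = 661.5 thousand.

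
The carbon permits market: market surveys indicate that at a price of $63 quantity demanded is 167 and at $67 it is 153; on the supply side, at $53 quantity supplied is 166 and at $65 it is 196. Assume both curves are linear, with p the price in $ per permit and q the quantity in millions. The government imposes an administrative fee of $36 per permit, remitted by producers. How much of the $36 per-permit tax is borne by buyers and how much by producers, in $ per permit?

Buyers bear $15 per permit; producers bear $21 per permit.

Demand slope: (153 − 167)/(67 − 63) = -3.5, so qd = 387.5 − 3.5p.
Supply slope: (196 − 166)/(65 − 53) = 2.5, so qs = 2.5p + 33.5.
Before the tax: set 387.5 − 3.5p = 2.5p + 33.5 → p* = $59, q* = 181.
With the tax collected from producers, supply shifts: qs = 2.5(p − 36) + 33.5.
Solving gives q = 128.5 with buyers paying $74 and producers receiving $38 (the $36 wedge).
Burden on buyers: $15; on producers: $21. (They sum to $36.)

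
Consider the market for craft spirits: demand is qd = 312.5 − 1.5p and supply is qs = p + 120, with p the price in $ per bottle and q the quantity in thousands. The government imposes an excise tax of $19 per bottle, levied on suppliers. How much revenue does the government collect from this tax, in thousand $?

Without the tax, 312.5 − 1.5p = p + 120 gives 2.5p = 192.5, so p* = $77 and q* = 197.
With the tax collected from suppliers, supply shifts: qs = (p − 19) + 120.
New equilibrium: consumers pay $84.6, suppliers receive $65.6, q = 185.6. (Wedge: pb − ps = 19.)
Revenue = t · Q = 19 · 185.6 = $3526.4.

Tax revenue = $3526.4 thousand.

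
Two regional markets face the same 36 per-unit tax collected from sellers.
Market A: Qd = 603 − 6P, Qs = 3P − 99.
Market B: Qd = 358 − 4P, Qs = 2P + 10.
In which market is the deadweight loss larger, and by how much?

Market A: pre-tax P* = 78, Q* = 135; post-tax Q = 63; deadweight loss = 1296.
Market B: pre-tax P* = 58, Q* = 126; post-tax Q = 78; deadweight loss = 864.
Difference: 1296 vs 864 → market A is larger by 432.

Market A, by 432.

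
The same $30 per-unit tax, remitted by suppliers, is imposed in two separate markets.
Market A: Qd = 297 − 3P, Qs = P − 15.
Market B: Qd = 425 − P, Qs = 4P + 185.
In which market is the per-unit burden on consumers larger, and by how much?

Market B, by $16.5.

Market A: pre-tax P* = $78, Q* = 63; post-tax Q = 40.5; per-unit burden on consumers = $7.5.
Market B: pre-tax P* = $48, Q* = 377; post-tax Q = 353; per-unit burden on consumers = $24.
Difference: $7.5 vs $24 → market B is larger by $16.5.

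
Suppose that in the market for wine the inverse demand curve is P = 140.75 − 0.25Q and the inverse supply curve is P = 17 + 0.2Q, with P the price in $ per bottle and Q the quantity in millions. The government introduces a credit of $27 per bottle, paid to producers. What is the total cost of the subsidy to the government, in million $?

Government outlay = $9045 million.

Rewrite in direct form: Qd = 563 − 4P and Qs = 5P − 85.
Without the subsidy, 563 − 4P = 5P − 85 gives 9P = 648, so P* = $72 and Q* = 275.
With a per-unit subsidy paid to producers, each receives P + 27 per unit sold, so supply becomes Qs = 5(P + 27) − 85.
New equilibrium: consumers pay $57, producers receive $84, Q = 335. (Wedge: Pb − Ps = −27.)
Outlay = t · Q = 27 · 335 = $9045.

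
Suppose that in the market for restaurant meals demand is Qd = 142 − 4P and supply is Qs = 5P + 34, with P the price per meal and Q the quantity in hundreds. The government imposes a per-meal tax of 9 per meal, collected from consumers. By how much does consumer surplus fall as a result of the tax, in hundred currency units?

Without the tax, 142 − 4P = 5P + 34 gives 9P = 108, so P* = 12 and Q* = 94.
With the tax collected from consumers, demand (in seller-price terms) shifts: Qd = 142 − 4(P + 9).
New equilibrium: consumers pay 17, sellers receive 8, Q = 74. (Wedge: Pb − Ps = 9.)
ΔCS is the trapezoid between Q = 74 and Q = 94 of height 5: ½ · (94 + 74) · 5 = 420.

Consumer surplus falls by 420 hundred.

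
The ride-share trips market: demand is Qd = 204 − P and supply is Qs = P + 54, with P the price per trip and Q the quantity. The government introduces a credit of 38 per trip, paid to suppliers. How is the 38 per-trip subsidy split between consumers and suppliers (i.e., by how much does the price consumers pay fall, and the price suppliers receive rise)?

Before the subsidy: set 204 − P = P + 54 → P* = 75, Q* = 129.
With a per-unit subsidy paid to suppliers, each receives P + 38 per unit sold, so supply becomes Qs = (P + 38) + 54.
Solving gives Q = 148 with consumers paying 56 and suppliers receiving 94 (the 38 wedge).
Gain to consumers: 19; to suppliers: 19. (They sum to 38.)

Consumers gain 19 per trip; suppliers gain 19 per trip.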